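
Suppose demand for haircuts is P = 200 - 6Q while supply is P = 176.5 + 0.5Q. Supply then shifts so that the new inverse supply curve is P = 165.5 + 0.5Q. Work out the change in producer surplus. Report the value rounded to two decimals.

3.78

Initial equilibrium: Q_0 = 3.6154, P_0 = 178.3077; CS_0 = (1/2)(3.6154)(21.6923) = 39.213, PS_0 = (1/2)(3.6154)(1.8077) = 3.2678.
New equilibrium: 200 - 6Q = 165.5 + 0.5Q gives Q_1 = 5.3077, P_1 = 168.1538; CS_1 = 84.5148, PS_1 = 7.0429.
Change in producer surplus = 7.0429 - 3.2678 = 3.7751.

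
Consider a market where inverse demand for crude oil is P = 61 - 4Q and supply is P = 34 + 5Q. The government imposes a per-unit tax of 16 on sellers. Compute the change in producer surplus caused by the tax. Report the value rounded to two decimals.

Pre-tax equilibrium: 61 - 4Q = 34 + 5Q gives Q* = 3, P* = 49.
A tax on sellers shifts supply up by 16: 61 - 4Q = 34 + 5Q + 16, so Q_t = 1.2222. Buyers pay P_b = 56.1111; sellers receive P_s = P_b - 16 = 40.1111.
Producers lose the trapezoid between P_s and P* out to Q_t plus the triangle from Q_t to Q*: change in PS = 3.7346 - 22.5 = -18.7654.

-18.77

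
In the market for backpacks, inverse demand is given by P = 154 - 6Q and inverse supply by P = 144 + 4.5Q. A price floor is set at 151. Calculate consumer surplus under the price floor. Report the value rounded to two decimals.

Free-market equilibrium: 154 - 6Q = 144 + 4.5Q gives Q* = 0.9524, P* = 148.2857.
At P = 151, buyers demand (154 - 151)/6 = 0.5 while sellers would supply more, so the quantity traded is 0.5 at price 151.
CS is the triangle under demand above 151: (1/2)(0.5)(154 - 151) = 0.75.

0.75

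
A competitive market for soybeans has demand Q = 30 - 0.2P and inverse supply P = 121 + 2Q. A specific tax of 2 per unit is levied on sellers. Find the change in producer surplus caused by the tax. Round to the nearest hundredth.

-2.29

Rewriting demand in inverse form: P = 150 - 5Q.
Pre-tax equilibrium: 150 - 5Q = 121 + 2Q gives Q* = 4.1429, P* = 129.2857.
A tax on sellers shifts supply up by 2: 150 - 5Q = 121 + 2Q + 2, so Q_t = 3.8571. Buyers pay P_b = 130.7143; sellers receive P_s = P_b - 2 = 128.7143.
Producers lose the trapezoid between P_s and P* out to Q_t plus the triangle from Q_t to Q*: change in PS = 14.8776 - 17.1633 = -2.2857.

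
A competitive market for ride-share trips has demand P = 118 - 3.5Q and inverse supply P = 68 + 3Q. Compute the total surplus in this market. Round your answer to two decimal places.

192.31

Set 118 - 3.5Q = 68 + 3Q, which gives 50 = 6.5Q, so Q* = 7.6923 and P* = 118 - 3.5(7.6923) = 91.0769.
CS = (1/2)(7.6923)(26.9231) = 103.5503 and PS = (1/2)(7.6923)(23.0769) = 88.7574, so total surplus = 192.3077.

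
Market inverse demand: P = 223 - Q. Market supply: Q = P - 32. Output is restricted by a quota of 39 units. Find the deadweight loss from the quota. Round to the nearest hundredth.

3192.25

Rewriting supply in inverse form: P = 32 + Q.
Unrestricted equilibrium: Q* = (223 - 32)/(1 + 1) = 95.5.
At Q = 39 the demand price is 223 - (39) = 184 and the supply price is 32 + (39) = 71.
Deadweight loss is the triangle between the curves from 39 to 95.5: (1/2)(184 - 71)(95.5 - 39) = 3192.25.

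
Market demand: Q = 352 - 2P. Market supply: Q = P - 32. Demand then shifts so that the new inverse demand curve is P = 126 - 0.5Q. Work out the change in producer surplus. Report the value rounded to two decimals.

Rewriting demand in inverse form: P = 176 - 0.5Q.
Rewriting supply in inverse form: P = 32 + Q.
Initial equilibrium: Q_0 = 96, P_0 = 128; CS_0 = (1/2)(96)(48) = 2304, PS_0 = (1/2)(96)(96) = 4608.
New equilibrium: 126 - 0.5Q = 32 + Q gives Q_1 = 62.6667, P_1 = 94.6667; CS_1 = 981.7778, PS_1 = 1963.5556.
Change in producer surplus = 1963.5556 - 4608 = -2644.4444.

-2644.44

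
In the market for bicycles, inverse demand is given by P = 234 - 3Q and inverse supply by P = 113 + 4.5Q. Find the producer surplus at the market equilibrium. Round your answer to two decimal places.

Setting demand equal to supply, 121 = 7.5Q, so Q* = 16.1333 and P* = 185.6.
The supply curve's price intercept is 113, so PS = (1/2)(Q*)(P* - 113) = (1/2)(16.1333)(72.6) = 585.64.

585.64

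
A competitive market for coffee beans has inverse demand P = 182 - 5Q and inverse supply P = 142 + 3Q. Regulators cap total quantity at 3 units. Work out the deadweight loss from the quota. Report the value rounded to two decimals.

16.00

Without the quota, 182 - 5Q = 142 + 3Q gives Q* = 5.
At Q = 3 the demand price is 182 - 5(3) = 167 and the supply price is 142 + 3(3) = 151.
Deadweight loss is the triangle between the curves from 3 to 5: (1/2)(167 - 151)(5 - 3) = 16.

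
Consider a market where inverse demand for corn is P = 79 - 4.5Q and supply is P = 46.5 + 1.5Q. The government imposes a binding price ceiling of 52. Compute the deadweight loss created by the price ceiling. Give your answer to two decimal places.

Free-market equilibrium: 79 - 4.5Q = 46.5 + 1.5Q gives Q* = 5.4167, P* = 54.625.
At the ceiling price 52, quantity supplied is (52 - 46.5)/1.5 = 3.6667; supply is the short side, so Q = 3.6667 trades at P = 52.
The lost-trades triangle has base Q* - 3.6667 = 1.75 and height equal to the gap between the curves at Q = 3.6667, which is 62.5 - 52 = 10.5. DWL = (1/2)(1.75)(10.5) = 9.1875.

9.19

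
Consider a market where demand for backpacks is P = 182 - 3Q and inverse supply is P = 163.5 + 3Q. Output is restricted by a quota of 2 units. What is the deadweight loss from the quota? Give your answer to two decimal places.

3.52

Unrestricted equilibrium: Q* = (182 - 163.5)/(3 + 3) = 3.0833.
At Q = 2 the demand price is 182 - 3(2) = 176 and the supply price is 163.5 + 3(2) = 169.5.
Deadweight loss is the triangle between the curves from 2 to 3.0833: (1/2)(176 - 169.5)(3.0833 - 2) = 3.5208.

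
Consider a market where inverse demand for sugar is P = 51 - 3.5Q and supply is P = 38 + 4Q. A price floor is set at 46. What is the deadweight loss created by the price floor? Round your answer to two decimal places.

Free-market equilibrium: 51 - 3.5Q = 38 + 4Q gives Q* = 1.7333, P* = 44.9333.
At P = 46, buyers demand (51 - 46)/3.5 = 1.4286 while sellers would supply more, so the quantity traded is 1.4286 at price 46.
At Q = 1.4286 the demand price is 46 and the supply price is 43.7143. Deadweight loss is the triangle between the curves from 1.4286 to 1.7333: (1/2)(46 - 43.7143)(1.7333 - 1.4286) = 0.3483.

0.35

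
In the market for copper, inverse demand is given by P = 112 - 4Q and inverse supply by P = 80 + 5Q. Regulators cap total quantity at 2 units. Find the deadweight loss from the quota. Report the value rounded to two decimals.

Unrestricted equilibrium: Q* = (112 - 80)/(4 + 5) = 3.5556.
At Q = 2 the demand price is 112 - 4(2) = 104 and the supply price is 80 + 5(2) = 90.
DWL = (1/2)(gap between curves at 2) x (Q* - 2) = (1/2)(14)(1.5556) = 10.8889.

10.89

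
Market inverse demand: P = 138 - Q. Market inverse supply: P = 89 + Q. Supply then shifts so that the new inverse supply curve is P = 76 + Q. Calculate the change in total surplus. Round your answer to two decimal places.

360.75

Initial equilibrium: Q_0 = 24.5, P_0 = 113.5; CS_0 = (1/2)(24.5)(24.5) = 300.125, PS_0 = (1/2)(24.5)(24.5) = 300.125.
New equilibrium: 138 - Q = 76 + Q gives Q_1 = 31, P_1 = 107; CS_1 = 480.5, PS_1 = 480.5.
Change in total surplus = (480.5 + 480.5) - (300.125 + 300.125) = 360.75.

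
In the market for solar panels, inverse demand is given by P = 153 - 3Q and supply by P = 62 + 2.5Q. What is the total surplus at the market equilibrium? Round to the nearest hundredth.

Equilibrium: 153 - 3Q = 62 + 2.5Q, so Q* = 16.5455 and P* = 103.3636.
Total surplus is the full triangle between the curves from 0 to Q*: (1/2)(16.5455)(153 - 62) = 752.8182.

752.82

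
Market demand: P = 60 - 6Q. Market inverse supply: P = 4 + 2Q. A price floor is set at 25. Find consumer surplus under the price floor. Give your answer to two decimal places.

102.08

Free-market equilibrium: 60 - 6Q = 4 + 2Q gives Q* = 7, P* = 18.
At the floor price 25, quantity demanded is (60 - 25)/6 = 5.8333; demand is the short side, so Q = 5.8333 trades at P = 25.
CS is the triangle under demand above 25: (1/2)(5.8333)(60 - 25) = 102.0833.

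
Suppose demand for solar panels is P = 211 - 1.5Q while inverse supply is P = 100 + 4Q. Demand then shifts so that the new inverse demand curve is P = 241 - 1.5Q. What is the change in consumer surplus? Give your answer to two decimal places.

Initial equilibrium: Q_0 = 20.1818, P_0 = 180.7273; CS_0 = (1/2)(20.1818)(30.2727) = 305.4793, PS_0 = (1/2)(20.1818)(80.7273) = 814.6116.
New equilibrium: 241 - 1.5Q = 100 + 4Q gives Q_1 = 25.6364, P_1 = 202.5455; CS_1 = 492.9174, PS_1 = 1314.4463.
Change in consumer surplus = 492.9174 - 305.4793 = 187.438.

187.44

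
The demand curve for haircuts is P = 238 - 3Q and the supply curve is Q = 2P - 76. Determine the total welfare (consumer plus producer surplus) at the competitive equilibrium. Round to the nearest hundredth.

Rewriting supply in inverse form: P = 38 + 0.5Q.
Setting demand equal to supply, 200 = 3.5Q, so Q* = 57.1429 and P* = 66.5714.
Total surplus is the full triangle between the curves from 0 to Q*: (1/2)(57.1429)(238 - 38) = 5714.2857.

5714.29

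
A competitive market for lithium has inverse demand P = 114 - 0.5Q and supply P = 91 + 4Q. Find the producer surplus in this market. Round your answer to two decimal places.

52.25

Setting demand equal to supply, 23 = 4.5Q, so Q* = 5.1111 and P* = 111.4444.
PS is the area between P* and the supply curve from 0 to Q*: (1/2)(5.1111)(20.4444) = 52.2469.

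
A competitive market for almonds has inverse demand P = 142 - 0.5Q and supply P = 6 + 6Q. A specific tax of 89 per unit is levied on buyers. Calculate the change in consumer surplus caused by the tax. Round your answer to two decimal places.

Pre-tax equilibrium: 142 - 0.5Q = 6 + 6Q gives Q* = 20.9231, P* = 131.5385.
With the tax, buyers' net willingness to pay falls by 89: (142 - 89) - 0.5Q = 6 + 6Q, so Q_t = 7.2308. Buyers pay P_b = 138.3846; sellers receive P_s = P_b - 89 = 49.3846.
Consumers lose the trapezoid between P* and P_b out to Q_t plus the triangle from Q_t to Q*: change in CS = 13.071 - 109.4438 = -96.3728.

-96.37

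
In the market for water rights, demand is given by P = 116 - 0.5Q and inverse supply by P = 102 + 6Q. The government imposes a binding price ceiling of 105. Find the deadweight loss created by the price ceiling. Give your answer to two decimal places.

Without the control, 116 - 0.5Q = 102 + 6Q so Q* = 2.1538 and P* = 114.9231.
At the ceiling price 105, quantity supplied is (105 - 102)/6 = 0.5; supply is the short side, so Q = 0.5 trades at P = 105.
At Q = 0.5 the demand price is 115.75 and the supply price is 105. Deadweight loss is the triangle between the curves from 0.5 to 2.1538: (1/2)(115.75 - 105)(2.1538 - 0.5) = 8.8894.

8.89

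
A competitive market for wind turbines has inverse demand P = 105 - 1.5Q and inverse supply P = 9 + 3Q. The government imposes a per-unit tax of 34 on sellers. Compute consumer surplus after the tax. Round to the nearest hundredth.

Without the tax, 105 - 1.5Q = 9 + 3Q so Q* = 21.3333 and P* = 73.
A tax on sellers shifts supply up by 34: 105 - 1.5Q = 9 + 3Q + 34, so Q_t = 13.7778. Buyers pay P_b = 84.3333; sellers receive P_s = P_b - 34 = 50.3333.
CS = (1/2)(Q_t)(105 - P_b) = (1/2)(13.7778)(20.6667) = 142.3704.

142.37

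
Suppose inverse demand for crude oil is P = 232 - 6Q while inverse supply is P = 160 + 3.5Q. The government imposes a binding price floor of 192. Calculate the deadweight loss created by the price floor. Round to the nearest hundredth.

3.95

Free-market equilibrium: 232 - 6Q = 160 + 3.5Q gives Q* = 7.5789, P* = 186.5263.
At P = 192, buyers demand (232 - 192)/6 = 6.6667 while sellers would supply more, so the quantity traded is 6.6667 at price 192.
At Q = 6.6667 the demand price is 192 and the supply price is 183.3333. Deadweight loss is the triangle between the curves from 6.6667 to 7.5789: (1/2)(192 - 183.3333)(7.5789 - 6.6667) = 3.9532.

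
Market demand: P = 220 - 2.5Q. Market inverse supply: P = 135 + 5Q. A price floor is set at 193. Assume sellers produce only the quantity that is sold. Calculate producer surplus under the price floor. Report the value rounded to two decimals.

334.80

Free-market equilibrium: 220 - 2.5Q = 135 + 5Q gives Q* = 11.3333, P* = 191.6667.
At P = 193, buyers demand (220 - 193)/2.5 = 10.8 while sellers would supply more, so the quantity traded is 10.8 at price 193.
The supply price at Q = 10.8 is 189. PS is the trapezoid between 193 and supply over [0, 10.8]: (1/2)[(193 - 135) + (193 - 189)](10.8) = 334.8.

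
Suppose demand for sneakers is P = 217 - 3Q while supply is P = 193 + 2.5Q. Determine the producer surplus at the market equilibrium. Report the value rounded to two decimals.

Setting demand equal to supply, 24 = 5.5Q, so Q* = 4.3636 and P* = 203.9091.
PS is the area between P* and the supply curve from 0 to Q*: (1/2)(4.3636)(10.9091) = 23.8017.

23.80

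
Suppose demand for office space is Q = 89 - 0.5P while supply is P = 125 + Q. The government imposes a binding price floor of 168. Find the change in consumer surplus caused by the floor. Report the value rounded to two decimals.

Rewriting demand in inverse form: P = 178 - 2Q.
Free-market equilibrium: 178 - 2Q = 125 + Q gives Q* = 17.6667, P* = 142.6667.
At P = 168, buyers demand (178 - 168)/2 = 5 while sellers would supply more, so the quantity traded is 5 at price 168.
CS goes from (1/2)(17.6667)(35.3333) = 312.1111 to 25 (computed as (178 - 168)(5) - (1/2)(2)(5)^2), a change of -287.1111.

-287.11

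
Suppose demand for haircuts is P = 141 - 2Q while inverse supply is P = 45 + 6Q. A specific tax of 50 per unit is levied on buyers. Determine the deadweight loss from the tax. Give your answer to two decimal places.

156.25

Without the tax, 141 - 2Q = 45 + 6Q so Q* = 12 and P* = 117.
A tax on buyers shifts demand down by 50: (141 - 50) - 2Q = 45 + 6Q, so Q_t = 5.75. Buyers pay P_b = 129.5; sellers receive P_s = P_b - 50 = 79.5.
Deadweight loss is the triangle between the curves from Q_t to Q*: (1/2)(12 - 5.75)(50) = 156.25.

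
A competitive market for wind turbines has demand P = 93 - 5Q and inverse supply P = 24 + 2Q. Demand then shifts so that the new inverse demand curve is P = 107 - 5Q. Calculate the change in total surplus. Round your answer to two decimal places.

152.00

Initial equilibrium: Q_0 = 9.8571, P_0 = 43.7143; CS_0 = (1/2)(9.8571)(49.2857) = 242.9082, PS_0 = (1/2)(9.8571)(19.7143) = 97.1633.
New equilibrium: 107 - 5Q = 24 + 2Q gives Q_1 = 11.8571, P_1 = 47.7143; CS_1 = 351.4796, PS_1 = 140.5918.
Change in total surplus = (351.4796 + 140.5918) - (242.9082 + 97.1633) = 152.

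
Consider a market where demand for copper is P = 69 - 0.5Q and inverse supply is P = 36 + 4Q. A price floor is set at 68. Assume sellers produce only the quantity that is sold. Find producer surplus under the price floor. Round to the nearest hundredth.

56.00

Free-market equilibrium: 69 - 0.5Q = 36 + 4Q gives Q* = 7.3333, P* = 65.3333.
At P = 68, buyers demand (69 - 68)/0.5 = 2 while sellers would supply more, so the quantity traded is 2 at price 68.
The supply price at Q = 2 is 44. PS is the trapezoid between 68 and supply over [0, 2]: (1/2)[(68 - 36) + (68 - 44)](2) = 56.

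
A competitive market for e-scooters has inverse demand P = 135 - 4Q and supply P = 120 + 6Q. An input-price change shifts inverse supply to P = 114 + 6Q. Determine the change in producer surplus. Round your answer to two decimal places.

6.48

Initial equilibrium: Q_0 = 1.5, P_0 = 129; CS_0 = (1/2)(1.5)(6) = 4.5, PS_0 = (1/2)(1.5)(9) = 6.75.
New equilibrium: 135 - 4Q = 114 + 6Q gives Q_1 = 2.1, P_1 = 126.6; CS_1 = 8.82, PS_1 = 13.23.
Change in producer surplus = 13.23 - 6.75 = 6.48.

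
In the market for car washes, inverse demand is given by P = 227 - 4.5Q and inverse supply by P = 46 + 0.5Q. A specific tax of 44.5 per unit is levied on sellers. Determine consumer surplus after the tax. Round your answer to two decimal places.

Without the tax, 227 - 4.5Q = 46 + 0.5Q so Q* = 36.2 and P* = 64.1.
A tax on sellers shifts supply up by 44.5: 227 - 4.5Q = 46 + 0.5Q + 44.5, so Q_t = 27.3. Buyers pay P_b = 104.15; sellers receive P_s = P_b - 44.5 = 59.65.
CS = (1/2)(Q_t)(227 - P_b) = (1/2)(27.3)(122.85) = 1676.9025.

1676.90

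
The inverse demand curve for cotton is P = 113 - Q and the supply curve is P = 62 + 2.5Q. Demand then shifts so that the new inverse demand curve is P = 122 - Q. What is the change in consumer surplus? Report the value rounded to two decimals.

40.78

Initial equilibrium: Q_0 = 14.5714, P_0 = 98.4286; CS_0 = (1/2)(14.5714)(14.5714) = 106.1633, PS_0 = (1/2)(14.5714)(36.4286) = 265.4082.
New equilibrium: 122 - Q = 62 + 2.5Q gives Q_1 = 17.1429, P_1 = 104.8571; CS_1 = 146.9388, PS_1 = 367.3469.
Change in consumer surplus = 146.9388 - 106.1633 = 40.7755.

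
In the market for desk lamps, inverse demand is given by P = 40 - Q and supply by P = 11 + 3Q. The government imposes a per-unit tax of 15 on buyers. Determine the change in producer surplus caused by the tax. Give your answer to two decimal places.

Pre-tax equilibrium: 40 - Q = 11 + 3Q gives Q* = 7.25, P* = 32.75.
A tax on buyers shifts demand down by 15: (40 - 15) - Q = 11 + 3Q, so Q_t = 3.5. Buyers pay P_b = 36.5; sellers receive P_s = P_b - 15 = 21.5.
PS falls from (1/2)(7.25)(21.75) = 78.8438 to (1/2)(3.5)(10.5) = 18.375, a change of -60.4688.

-60.47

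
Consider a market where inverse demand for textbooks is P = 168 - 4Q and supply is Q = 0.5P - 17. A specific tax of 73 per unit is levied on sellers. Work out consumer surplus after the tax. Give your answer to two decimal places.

Rewriting supply in inverse form: P = 34 + 2Q.
Without the tax, 168 - 4Q = 34 + 2Q so Q* = 22.3333 and P* = 78.6667.
With the tax, sellers need 73 more per unit: 168 - 4Q = 34 + 2Q + 73, so Q_t = 10.1667. Buyers pay P_b = 127.3333; sellers receive P_s = P_b - 73 = 54.3333.
Consumer surplus is the triangle under demand above P_b: (1/2)(10.1667)(168 - 127.3333) = 206.7222.

206.72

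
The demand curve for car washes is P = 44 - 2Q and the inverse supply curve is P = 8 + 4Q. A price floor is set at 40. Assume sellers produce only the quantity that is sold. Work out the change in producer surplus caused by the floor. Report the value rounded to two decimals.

Free-market equilibrium: 44 - 2Q = 8 + 4Q gives Q* = 6, P* = 32.
At the floor price 40, quantity demanded is (44 - 40)/2 = 2; demand is the short side, so Q = 2 trades at P = 40.
PS goes from (1/2)(6)(24) = 72 to 56 (computed as (40 - 8)(2) - (1/2)(4)(2)^2), a change of -16.

-16.00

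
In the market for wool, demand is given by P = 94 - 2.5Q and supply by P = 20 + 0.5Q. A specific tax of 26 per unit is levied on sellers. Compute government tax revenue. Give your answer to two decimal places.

Pre-tax equilibrium: 94 - 2.5Q = 20 + 0.5Q gives Q* = 24.6667, P* = 32.3333.
A tax on sellers shifts supply up by 26: 94 - 2.5Q = 20 + 0.5Q + 26, so Q_t = 16. Buyers pay P_b = 54; sellers receive P_s = P_b - 26 = 28.
Revenue is the tax times quantity traded: 26 x 16 = 416.

416.00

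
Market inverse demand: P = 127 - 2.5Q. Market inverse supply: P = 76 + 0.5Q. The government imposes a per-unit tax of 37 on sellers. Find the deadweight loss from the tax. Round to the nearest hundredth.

228.17

Without the tax, 127 - 2.5Q = 76 + 0.5Q so Q* = 17 and P* = 84.5.
A tax on sellers shifts supply up by 37: 127 - 2.5Q = 76 + 0.5Q + 37, so Q_t = 4.6667. Buyers pay P_b = 115.3333; sellers receive P_s = P_b - 37 = 78.3333.
Deadweight loss is the triangle between the curves from Q_t to Q*: (1/2)(17 - 4.6667)(37) = 228.1667.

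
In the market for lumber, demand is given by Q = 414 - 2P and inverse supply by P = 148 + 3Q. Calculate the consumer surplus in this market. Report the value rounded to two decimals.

71.04

Rewriting demand in inverse form: P = 207 - 0.5Q.
Equilibrium: 207 - 0.5Q = 148 + 3Q, so Q* = 16.8571 and P* = 198.5714.
Consumer surplus is the triangle under demand above P*: (1/2)(16.8571)(207 - 198.5714) = (1/2)(16.8571)(8.4286) = 71.0408.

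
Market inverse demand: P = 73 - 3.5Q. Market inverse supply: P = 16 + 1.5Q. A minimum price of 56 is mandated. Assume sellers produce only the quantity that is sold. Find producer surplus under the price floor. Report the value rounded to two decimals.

Free-market equilibrium: 73 - 3.5Q = 16 + 1.5Q gives Q* = 11.4, P* = 33.1.
At P = 56, buyers demand (73 - 56)/3.5 = 4.8571 while sellers would supply more, so the quantity traded is 4.8571 at price 56.
The supply price at Q = 4.8571 is 23.2857. PS is the trapezoid between 56 and supply over [0, 4.8571]: (1/2)[(56 - 16) + (56 - 23.2857)](4.8571) = 176.5918.

176.59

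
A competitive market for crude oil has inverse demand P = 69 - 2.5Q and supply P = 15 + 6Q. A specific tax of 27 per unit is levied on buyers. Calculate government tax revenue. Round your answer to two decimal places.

Pre-tax equilibrium: 69 - 2.5Q = 15 + 6Q gives Q* = 6.3529, P* = 53.1176.
With the tax, buyers' net willingness to pay falls by 27: (69 - 27) - 2.5Q = 15 + 6Q, so Q_t = 3.1765. Buyers pay P_b = 61.0588; sellers receive P_s = P_b - 27 = 34.0588.
Tax revenue = t x Q_t = 27 x 3.1765 = 85.7647.

85.76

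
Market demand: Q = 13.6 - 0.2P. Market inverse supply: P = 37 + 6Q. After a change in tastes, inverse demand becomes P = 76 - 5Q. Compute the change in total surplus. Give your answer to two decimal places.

Rewriting demand in inverse form: P = 68 - 5Q.
Initial equilibrium: Q_0 = 2.8182, P_0 = 53.9091; CS_0 = (1/2)(2.8182)(14.0909) = 19.8554, PS_0 = (1/2)(2.8182)(16.9091) = 23.8264.
New equilibrium: 76 - 5Q = 37 + 6Q gives Q_1 = 3.5455, P_1 = 58.2727; CS_1 = 31.4256, PS_1 = 37.7107.
Change in total surplus = (31.4256 + 37.7107) - (19.8554 + 23.8264) = 25.4545.

25.45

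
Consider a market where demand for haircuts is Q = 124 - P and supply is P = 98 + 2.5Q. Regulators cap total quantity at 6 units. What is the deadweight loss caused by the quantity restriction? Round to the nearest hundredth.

Rewriting demand in inverse form: P = 124 - Q.
Without the quota, 124 - Q = 98 + 2.5Q gives Q* = 7.4286.
At Q = 6 the demand price is 124 - (6) = 118 and the supply price is 98 + 2.5(6) = 113.
Deadweight loss is the triangle between the curves from 6 to 7.4286: (1/2)(118 - 113)(7.4286 - 6) = 3.5714.

3.57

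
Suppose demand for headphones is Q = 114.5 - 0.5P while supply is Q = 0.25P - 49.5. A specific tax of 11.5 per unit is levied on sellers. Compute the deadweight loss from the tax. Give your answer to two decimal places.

Rewriting demand in inverse form: P = 229 - 2Q.
Rewriting supply in inverse form: P = 198 + 4Q.
Without the tax, 229 - 2Q = 198 + 4Q so Q* = 5.1667 and P* = 218.6667.
A tax on sellers shifts supply up by 11.5: 229 - 2Q = 198 + 4Q + 11.5, so Q_t = 3.25. Buyers pay P_b = 222.5; sellers receive P_s = P_b - 11.5 = 211.
The welfare triangle lost has base Q* - Q_t = 1.9167 and height t = 11.5, so DWL = (1/2)(1.9167)(11.5) = 11.0208.

11.02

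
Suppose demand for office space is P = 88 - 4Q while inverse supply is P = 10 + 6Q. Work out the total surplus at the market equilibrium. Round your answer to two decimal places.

Equilibrium: 88 - 4Q = 10 + 6Q, so Q* = 7.8 and P* = 56.8.
CS = (1/2)(7.8)(31.2) = 121.68 and PS = (1/2)(7.8)(46.8) = 182.52, so total surplus = 304.2.

304.20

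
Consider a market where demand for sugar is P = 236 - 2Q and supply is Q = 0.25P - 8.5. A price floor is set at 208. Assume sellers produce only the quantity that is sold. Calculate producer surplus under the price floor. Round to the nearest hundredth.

2044.00

Rewriting supply in inverse form: P = 34 + 4Q.
Without the control, 236 - 2Q = 34 + 4Q so Q* = 33.6667 and P* = 168.6667.
At the floor price 208, quantity demanded is (236 - 208)/2 = 14; demand is the short side, so Q = 14 trades at P = 208.
The supply price at Q = 14 is 90. PS is the trapezoid between 208 and supply over [0, 14]: (1/2)[(208 - 34) + (208 - 90)](14) = 2044.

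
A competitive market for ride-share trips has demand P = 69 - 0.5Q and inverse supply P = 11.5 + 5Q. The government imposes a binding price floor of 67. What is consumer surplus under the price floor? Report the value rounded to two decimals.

4.00

Free-market equilibrium: 69 - 0.5Q = 11.5 + 5Q gives Q* = 10.4545, P* = 63.7727.
At P = 67, buyers demand (69 - 67)/0.5 = 4 while sellers would supply more, so the quantity traded is 4 at price 67.
CS is the triangle under demand above 67: (1/2)(4)(69 - 67) = 4.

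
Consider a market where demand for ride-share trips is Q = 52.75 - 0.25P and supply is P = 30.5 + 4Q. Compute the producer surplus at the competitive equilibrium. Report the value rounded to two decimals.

1018.13

Rewriting demand in inverse form: P = 211 - 4Q.
Set 211 - 4Q = 30.5 + 4Q, which gives 180.5 = 8Q, so Q* = 22.5625 and P* = 211 - 4(22.5625) = 120.75.
The supply curve's price intercept is 30.5, so PS = (1/2)(Q*)(P* - 30.5) = (1/2)(22.5625)(90.25) = 1018.1328.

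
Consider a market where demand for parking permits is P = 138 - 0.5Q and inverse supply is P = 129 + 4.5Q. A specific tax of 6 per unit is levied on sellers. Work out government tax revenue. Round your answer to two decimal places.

Pre-tax equilibrium: 138 - 0.5Q = 129 + 4.5Q gives Q* = 1.8, P* = 137.1.
A tax on sellers shifts supply up by 6: 138 - 0.5Q = 129 + 4.5Q + 6, so Q_t = 0.6. Buyers pay P_b = 137.7; sellers receive P_s = P_b - 6 = 131.7.
Revenue is the tax times quantity traded: 6 x 0.6 = 3.6.

3.60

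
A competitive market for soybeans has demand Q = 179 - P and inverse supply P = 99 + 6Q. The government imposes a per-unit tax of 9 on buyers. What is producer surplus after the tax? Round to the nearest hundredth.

308.63

Rewriting demand in inverse form: P = 179 - Q.
Without the tax, 179 - Q = 99 + 6Q so Q* = 11.4286 and P* = 167.5714.
A tax on buyers shifts demand down by 9: (179 - 9) - Q = 99 + 6Q, so Q_t = 10.1429. Buyers pay P_b = 168.8571; sellers receive P_s = P_b - 9 = 159.8571.
Producer surplus is the triangle above supply below P_s: (1/2)(10.1429)(159.8571 - 99) = 308.6327.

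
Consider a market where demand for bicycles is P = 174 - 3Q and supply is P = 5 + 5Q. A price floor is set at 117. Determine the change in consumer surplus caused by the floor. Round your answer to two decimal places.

Without the control, 174 - 3Q = 5 + 5Q so Q* = 21.125 and P* = 110.625.
At the floor price 117, quantity demanded is (174 - 117)/3 = 19; demand is the short side, so Q = 19 trades at P = 117.
CS goes from (1/2)(21.125)(63.375) = 669.3984 to 541.5 (computed as (174 - 117)(19) - (1/2)(3)(19)^2), a change of -127.8984.

-127.90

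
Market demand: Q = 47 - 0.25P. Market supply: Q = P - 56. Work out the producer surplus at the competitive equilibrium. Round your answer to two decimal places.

Rewriting demand in inverse form: P = 188 - 4Q.
Rewriting supply in inverse form: P = 56 + Q.
Set 188 - 4Q = 56 + Q, which gives 132 = 5Q, so Q* = 26.4 and P* = 188 - 4(26.4) = 82.4.
PS is the area between P* and the supply curve from 0 to Q*: (1/2)(26.4)(26.4) = 348.48.

348.48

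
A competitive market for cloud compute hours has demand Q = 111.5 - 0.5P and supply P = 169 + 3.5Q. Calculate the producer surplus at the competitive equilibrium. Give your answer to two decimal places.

168.69

Rewriting demand in inverse form: P = 223 - 2Q.
Setting demand equal to supply, 54 = 5.5Q, so Q* = 9.8182 and P* = 203.3636.
PS is the area between P* and the supply curve from 0 to Q*: (1/2)(9.8182)(34.3636) = 168.6942.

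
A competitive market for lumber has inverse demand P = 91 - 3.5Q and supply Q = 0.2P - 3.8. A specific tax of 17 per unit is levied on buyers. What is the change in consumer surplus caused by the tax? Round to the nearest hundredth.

-52.29

Rewriting supply in inverse form: P = 19 + 5Q.
Pre-tax equilibrium: 91 - 3.5Q = 19 + 5Q gives Q* = 8.4706, P* = 61.3529.
A tax on buyers shifts demand down by 17: (91 - 17) - 3.5Q = 19 + 5Q, so Q_t = 6.4706. Buyers pay P_b = 68.3529; sellers receive P_s = P_b - 17 = 51.3529.
CS falls from (1/2)(8.4706)(29.6471) = 125.564 to (1/2)(6.4706)(22.6471) = 73.2699, a change of -52.2941.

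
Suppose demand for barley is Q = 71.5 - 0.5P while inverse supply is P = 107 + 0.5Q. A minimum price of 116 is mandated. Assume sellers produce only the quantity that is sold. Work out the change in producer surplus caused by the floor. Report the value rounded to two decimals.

24.10

Rewriting demand in inverse form: P = 143 - 2Q.
Free-market equilibrium: 143 - 2Q = 107 + 0.5Q gives Q* = 14.4, P* = 114.2.
At the floor price 116, quantity demanded is (143 - 116)/2 = 13.5; demand is the short side, so Q = 13.5 trades at P = 116.
PS goes from (1/2)(14.4)(7.2) = 51.84 to 75.9375 (computed as (116 - 107)(13.5) - (1/2)(0.5)(13.5)^2), a change of 24.0975.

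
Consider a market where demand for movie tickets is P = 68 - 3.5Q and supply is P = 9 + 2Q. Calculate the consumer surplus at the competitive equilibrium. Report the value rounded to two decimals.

201.38

Equilibrium: 68 - 3.5Q = 9 + 2Q, so Q* = 10.7273 and P* = 30.4545.
CS is the area between the demand curve and P* from 0 to Q*: (1/2)(10.7273)(37.5455) = 201.3802.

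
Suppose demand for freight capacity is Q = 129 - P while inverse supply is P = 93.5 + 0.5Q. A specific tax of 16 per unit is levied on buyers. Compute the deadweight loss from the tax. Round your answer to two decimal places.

Rewriting demand in inverse form: P = 129 - Q.
Without the tax, 129 - Q = 93.5 + 0.5Q so Q* = 23.6667 and P* = 105.3333.
With the tax, buyers' net willingness to pay falls by 16: (129 - 16) - Q = 93.5 + 0.5Q, so Q_t = 13. Buyers pay P_b = 116; sellers receive P_s = P_b - 16 = 100.
Deadweight loss is the triangle between the curves from Q_t to Q*: (1/2)(23.6667 - 13)(16) = 85.3333.

85.33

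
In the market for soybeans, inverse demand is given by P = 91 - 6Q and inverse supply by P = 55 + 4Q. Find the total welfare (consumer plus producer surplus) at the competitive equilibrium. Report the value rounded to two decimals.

64.80

Setting demand equal to supply, 36 = 10Q, so Q* = 3.6 and P* = 69.4.
Total surplus is the full triangle between the curves from 0 to Q*: (1/2)(3.6)(91 - 55) = 64.8.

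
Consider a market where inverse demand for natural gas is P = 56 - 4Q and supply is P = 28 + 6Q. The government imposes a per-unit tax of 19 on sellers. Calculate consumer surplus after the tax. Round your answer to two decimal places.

Pre-tax equilibrium: 56 - 4Q = 28 + 6Q gives Q* = 2.8, P* = 44.8.
A tax on sellers shifts supply up by 19: 56 - 4Q = 28 + 6Q + 19, so Q_t = 0.9. Buyers pay P_b = 52.4; sellers receive P_s = P_b - 19 = 33.4.
Consumer surplus is the triangle under demand above P_b: (1/2)(0.9)(56 - 52.4) = 1.62.

1.62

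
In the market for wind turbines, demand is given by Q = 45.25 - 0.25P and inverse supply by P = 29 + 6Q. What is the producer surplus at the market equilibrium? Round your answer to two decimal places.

693.12

Rewriting demand in inverse form: P = 181 - 4Q.
Equilibrium: 181 - 4Q = 29 + 6Q, so Q* = 15.2 and P* = 120.2.
PS is the area between P* and the supply curve from 0 to Q*: (1/2)(15.2)(91.2) = 693.12.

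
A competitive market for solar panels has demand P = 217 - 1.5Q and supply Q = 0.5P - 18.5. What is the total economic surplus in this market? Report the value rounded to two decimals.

Rewriting supply in inverse form: P = 37 + 2Q.
Setting demand equal to supply, 180 = 3.5Q, so Q* = 51.4286 and P* = 139.8571.
Total surplus is the full triangle between the curves from 0 to Q*: (1/2)(51.4286)(217 - 37) = 4628.5714.

4628.57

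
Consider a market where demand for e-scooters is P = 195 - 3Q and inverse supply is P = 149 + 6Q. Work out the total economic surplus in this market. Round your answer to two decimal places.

Setting demand equal to supply, 46 = 9Q, so Q* = 5.1111 and P* = 179.6667.
CS = (1/2)(5.1111)(15.3333) = 39.1852 and PS = (1/2)(5.1111)(30.6667) = 78.3704, so total surplus = 117.5556.

117.56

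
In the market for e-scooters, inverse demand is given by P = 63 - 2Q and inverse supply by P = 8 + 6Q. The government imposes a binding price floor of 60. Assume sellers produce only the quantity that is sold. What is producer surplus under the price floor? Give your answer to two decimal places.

Without the control, 63 - 2Q = 8 + 6Q so Q* = 6.875 and P* = 49.25.
At P = 60, buyers demand (63 - 60)/2 = 1.5 while sellers would supply more, so the quantity traded is 1.5 at price 60.
The supply price at Q = 1.5 is 17. PS is the trapezoid between 60 and supply over [0, 1.5]: (1/2)[(60 - 8) + (60 - 17)](1.5) = 71.25.

71.25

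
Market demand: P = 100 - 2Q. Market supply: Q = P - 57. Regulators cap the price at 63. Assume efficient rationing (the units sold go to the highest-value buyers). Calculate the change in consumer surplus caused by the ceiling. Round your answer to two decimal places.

Rewriting supply in inverse form: P = 57 + Q.
Without the control, 100 - 2Q = 57 + Q so Q* = 14.3333 and P* = 71.3333.
At P = 63, sellers supply (63 - 57)/1 = 6 while buyers want more, so the quantity traded is 6 at price 63.
CS goes from (1/2)(14.3333)(28.6667) = 205.4444 to 186 (computed as (100 - 63)(6) - (1/2)(2)(6)^2), a change of -19.4444.

-19.44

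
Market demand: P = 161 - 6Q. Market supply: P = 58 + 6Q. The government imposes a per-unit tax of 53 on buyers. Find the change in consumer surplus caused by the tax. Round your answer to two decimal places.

-168.94

Pre-tax equilibrium: 161 - 6Q = 58 + 6Q gives Q* = 8.5833, P* = 109.5.
A tax on buyers shifts demand down by 53: (161 - 53) - 6Q = 58 + 6Q, so Q_t = 4.1667. Buyers pay P_b = 136; sellers receive P_s = P_b - 53 = 83.
Consumers lose the trapezoid between P* and P_b out to Q_t plus the triangle from Q_t to Q*: change in CS = 52.0833 - 221.0208 = -168.9375.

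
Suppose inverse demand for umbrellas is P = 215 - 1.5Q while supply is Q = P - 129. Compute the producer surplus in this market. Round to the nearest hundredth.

Rewriting supply in inverse form: P = 129 + Q.
Equilibrium: 215 - 1.5Q = 129 + Q, so Q* = 34.4 and P* = 163.4.
Producer surplus is the triangle above supply below P*: (1/2)(34.4)(163.4 - 129) = (1/2)(34.4)(34.4) = 591.68.

591.68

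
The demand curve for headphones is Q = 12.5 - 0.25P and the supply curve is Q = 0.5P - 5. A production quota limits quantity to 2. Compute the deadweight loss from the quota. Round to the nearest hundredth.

65.33

Rewriting demand in inverse form: P = 50 - 4Q.
Rewriting supply in inverse form: P = 10 + 2Q.
Unrestricted equilibrium: Q* = (50 - 10)/(4 + 2) = 6.6667.
At Q = 2 the demand price is 50 - 4(2) = 42 and the supply price is 10 + 2(2) = 14.
DWL = (1/2)(gap between curves at 2) x (Q* - 2) = (1/2)(28)(4.6667) = 65.3333.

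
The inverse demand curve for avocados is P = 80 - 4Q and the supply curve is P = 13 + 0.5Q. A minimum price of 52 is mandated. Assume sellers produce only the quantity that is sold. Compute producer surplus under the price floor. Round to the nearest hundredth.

260.75

Without the control, 80 - 4Q = 13 + 0.5Q so Q* = 14.8889 and P* = 20.4444.
At P = 52, buyers demand (80 - 52)/4 = 7 while sellers would supply more, so the quantity traded is 7 at price 52.
The supply price at Q = 7 is 16.5. PS is the trapezoid between 52 and supply over [0, 7]: (1/2)[(52 - 13) + (52 - 16.5)](7) = 260.75.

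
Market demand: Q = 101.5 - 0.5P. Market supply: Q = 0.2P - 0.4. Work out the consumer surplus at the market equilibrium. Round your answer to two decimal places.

824.51

Rewriting demand in inverse form: P = 203 - 2Q.
Rewriting supply in inverse form: P = 2 + 5Q.
Set 203 - 2Q = 2 + 5Q, which gives 201 = 7Q, so Q* = 28.7143 and P* = 203 - 2(28.7143) = 145.5714.
Consumer surplus is the triangle under demand above P*: (1/2)(28.7143)(203 - 145.5714) = (1/2)(28.7143)(57.4286) = 824.5102.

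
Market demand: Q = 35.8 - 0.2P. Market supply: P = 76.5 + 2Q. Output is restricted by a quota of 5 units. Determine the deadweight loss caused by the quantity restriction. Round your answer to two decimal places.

Rewriting demand in inverse form: P = 179 - 5Q.
Without the quota, 179 - 5Q = 76.5 + 2Q gives Q* = 14.6429.
At Q = 5 the demand price is 179 - 5(5) = 154 and the supply price is 76.5 + 2(5) = 86.5.
Deadweight loss is the triangle between the curves from 5 to 14.6429: (1/2)(154 - 86.5)(14.6429 - 5) = 325.4464.

325.45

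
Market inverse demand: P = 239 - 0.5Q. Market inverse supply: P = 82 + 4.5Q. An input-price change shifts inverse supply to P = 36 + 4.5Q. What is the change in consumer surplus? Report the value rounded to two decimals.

165.60

Initial equilibrium: Q_0 = 31.4, P_0 = 223.3; CS_0 = (1/2)(31.4)(15.7) = 246.49, PS_0 = (1/2)(31.4)(141.3) = 2218.41.
New equilibrium: 239 - 0.5Q = 36 + 4.5Q gives Q_1 = 40.6, P_1 = 218.7; CS_1 = 412.09, PS_1 = 3708.81.
Change in consumer surplus = 412.09 - 246.49 = 165.6.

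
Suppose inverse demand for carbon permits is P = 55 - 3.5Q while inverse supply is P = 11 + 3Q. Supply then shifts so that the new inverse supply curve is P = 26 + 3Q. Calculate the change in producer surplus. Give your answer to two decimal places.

Initial equilibrium: Q_0 = 6.7692, P_0 = 31.3077; CS_0 = (1/2)(6.7692)(23.6923) = 80.1893, PS_0 = (1/2)(6.7692)(20.3077) = 68.7337.
New equilibrium: 55 - 3.5Q = 26 + 3Q gives Q_1 = 4.4615, P_1 = 39.3846; CS_1 = 34.8343, PS_1 = 29.858.
Change in producer surplus = 29.858 - 68.7337 = -38.8757.

-38.88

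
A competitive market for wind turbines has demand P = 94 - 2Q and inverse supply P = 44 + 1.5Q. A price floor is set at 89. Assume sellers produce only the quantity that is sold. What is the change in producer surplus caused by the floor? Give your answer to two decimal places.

Without the control, 94 - 2Q = 44 + 1.5Q so Q* = 14.2857 and P* = 65.4286.
At the floor price 89, quantity demanded is (94 - 89)/2 = 2.5; demand is the short side, so Q = 2.5 trades at P = 89.
PS goes from (1/2)(14.2857)(21.4286) = 153.0612 to 107.8125 (computed as (89 - 44)(2.5) - (1/2)(1.5)(2.5)^2), a change of -45.2487.

-45.25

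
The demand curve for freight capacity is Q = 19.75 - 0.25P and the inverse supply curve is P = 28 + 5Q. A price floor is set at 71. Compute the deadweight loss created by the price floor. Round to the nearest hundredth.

Rewriting demand in inverse form: P = 79 - 4Q.
Without the control, 79 - 4Q = 28 + 5Q so Q* = 5.6667 and P* = 56.3333.
At the floor price 71, quantity demanded is (79 - 71)/4 = 2; demand is the short side, so Q = 2 trades at P = 71.
The lost-trades triangle has base Q* - 2 = 3.6667 and height equal to the gap between the curves at Q = 2, which is 71 - 38 = 33. DWL = (1/2)(3.6667)(33) = 60.5.

60.50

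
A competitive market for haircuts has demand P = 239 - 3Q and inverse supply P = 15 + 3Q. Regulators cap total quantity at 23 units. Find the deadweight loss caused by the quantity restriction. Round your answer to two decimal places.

Without the quota, 239 - 3Q = 15 + 3Q gives Q* = 37.3333.
At Q = 23 the demand price is 239 - 3(23) = 170 and the supply price is 15 + 3(23) = 84.
Deadweight loss is the triangle between the curves from 23 to 37.3333: (1/2)(170 - 84)(37.3333 - 23) = 616.3333.

616.33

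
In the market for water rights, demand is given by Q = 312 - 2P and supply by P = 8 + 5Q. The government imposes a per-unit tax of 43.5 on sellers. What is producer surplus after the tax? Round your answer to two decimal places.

Rewriting demand in inverse form: P = 156 - 0.5Q.
Without the tax, 156 - 0.5Q = 8 + 5Q so Q* = 26.9091 and P* = 142.5455.
With the tax, sellers need 43.5 more per unit: 156 - 0.5Q = 8 + 5Q + 43.5, so Q_t = 19. Buyers pay P_b = 146.5; sellers receive P_s = P_b - 43.5 = 103.
Producer surplus is the triangle above supply below P_s: (1/2)(19)(103 - 8) = 902.5.

902.50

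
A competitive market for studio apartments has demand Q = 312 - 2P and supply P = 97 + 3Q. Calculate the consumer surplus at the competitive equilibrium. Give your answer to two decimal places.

71.04

Rewriting demand in inverse form: P = 156 - 0.5Q.
Setting demand equal to supply, 59 = 3.5Q, so Q* = 16.8571 and P* = 147.5714.
The demand choke price is 156, so CS = (1/2)(Q*)(156 - P*) = (1/2)(16.8571)(8.4286) = 71.0408.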